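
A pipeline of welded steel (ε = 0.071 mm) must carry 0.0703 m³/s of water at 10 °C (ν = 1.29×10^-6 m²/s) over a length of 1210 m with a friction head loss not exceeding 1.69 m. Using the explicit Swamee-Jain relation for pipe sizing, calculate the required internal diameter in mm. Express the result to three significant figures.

D ≈ 351 mm

Swamee-Jain (Type III): D = 0.66·[ε^1.25·(LQ²/(gh_f))^4.75 + ν·Q^9.4·(L/(gh_f))^5.2]^0.04
LQ²/(gh_f) = 0.3607; L/(gh_f) = 72.98
Term 1 = ε^1.25·(…)^4.75 = 5.13×10^-8; Term 2 = ν·Q^9.4·(…)^5.2 = 9.14×10^-8
D = 0.66·(5.13×10^-8 + 9.14×10^-8)^0.04 = 0.3513 m = 351 mm
Check: V = 0.725 m/s, Re = 1.97×10^5, f = 0.01717, h_f = 1.59 m ≈ 1.69 m ✓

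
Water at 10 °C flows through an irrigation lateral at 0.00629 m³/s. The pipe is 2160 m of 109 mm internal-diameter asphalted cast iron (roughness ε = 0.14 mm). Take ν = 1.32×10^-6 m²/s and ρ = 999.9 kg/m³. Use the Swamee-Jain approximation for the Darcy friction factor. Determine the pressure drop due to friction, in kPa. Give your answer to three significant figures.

V = 4Q/(πD²) = 4·0.00629/(π·0.109²) = 0.6741 m/s
Re = VD/ν = 0.6741·0.109/1.32×10^-6 = 5.57×10^4 → turbulent
ε/D = 0.14/109 = 0.00128
Swamee-Jain: f = 0.02466
h_f = f(L/D)V²/(2g) = 0.02466·(2160/0.109)·0.6741²/(2·9.81) = 11.32 m
Δp = ρg·h_f = 999.9·9.81·11.32 = 111.0 kPa

Δp ≈ 111 kPa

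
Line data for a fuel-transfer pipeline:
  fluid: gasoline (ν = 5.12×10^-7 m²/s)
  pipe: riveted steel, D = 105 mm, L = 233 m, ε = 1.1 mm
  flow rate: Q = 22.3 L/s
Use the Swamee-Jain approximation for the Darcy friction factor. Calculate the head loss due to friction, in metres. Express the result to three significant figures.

h_f ≈ 29.0 m

V = 4Q/(πD²) = 4·0.0223/(π·0.105²) = 2.575 m/s
Re = VD/ν = 2.575·0.105/5.12×10^-7 = 5.28×10^5 → turbulent
ε/D = 1.1/105 = 0.0105
Swamee-Jain: f = 0.03869
h_f = f(L/D)V²/(2g) = 0.03869·(233/0.105)·2.575²/(2·9.81) = 29.03 m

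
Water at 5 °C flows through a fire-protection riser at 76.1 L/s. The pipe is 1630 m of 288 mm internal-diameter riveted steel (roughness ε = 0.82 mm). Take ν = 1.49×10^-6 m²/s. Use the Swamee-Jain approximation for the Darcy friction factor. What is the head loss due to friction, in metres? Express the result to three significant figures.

h_f ≈ 10.5 m

V = 4Q/(πD²) = 4·0.0761/(π·0.288²) = 1.168 m/s
Re = VD/ν = 1.168·0.288/1.49×10^-6 = 2.26×10^5 → turbulent
ε/D = 0.82/288 = 0.00285
Swamee-Jain: f = 0.02657
h_f = f(L/D)V²/(2g) = 0.02657·(1630/0.288)·1.168²/(2·9.81) = 10.46 m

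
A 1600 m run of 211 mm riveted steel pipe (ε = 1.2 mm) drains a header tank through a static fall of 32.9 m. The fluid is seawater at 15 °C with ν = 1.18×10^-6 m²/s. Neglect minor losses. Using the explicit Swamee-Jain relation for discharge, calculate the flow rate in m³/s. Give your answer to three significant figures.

Swamee-Jain (Type II): Q = -0.965·√(gD⁵h_f/L)·ln[ε/(3.7D) + √(3.17ν²L/(gD³h_f))]
√(gD⁵h_f/L) = √(9.81·0.211⁵·32.9/1600) = 0.009185
ε/(3.7D) = 0.00154; √(3.17ν²L/(gD³h_f)) = 4.83×10^-5
Q = -0.965·0.009185·ln(0.001585) = 0.05714 m³/s
Check: V = 1.63 m/s, Re = 2.92×10^5, f = 0.03202, h_f = 33.1 m ≈ 32.9 m ✓

Q ≈ 0.0571 m³/s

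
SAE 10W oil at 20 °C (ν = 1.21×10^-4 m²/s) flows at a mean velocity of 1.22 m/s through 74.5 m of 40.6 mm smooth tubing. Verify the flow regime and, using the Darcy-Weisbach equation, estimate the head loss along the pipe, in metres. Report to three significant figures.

Re = VD/ν = 1.22·0.04060/1.21×10^-4 = 409 → laminar (Re < 2300)
f = 64/Re = 0.1563
h_f = f(L/D)V²/(2g) = 0.1563·(74.5/0.04060)·1.22²/(2·9.81) = 21.76 m

h_f ≈ 21.8 m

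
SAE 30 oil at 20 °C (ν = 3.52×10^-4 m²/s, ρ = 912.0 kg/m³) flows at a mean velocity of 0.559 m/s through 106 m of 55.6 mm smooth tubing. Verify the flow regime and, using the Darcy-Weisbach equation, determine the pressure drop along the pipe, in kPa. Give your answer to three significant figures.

Δp ≈ 197 kPa

Re = VD/ν = 0.559·0.05560/3.52×10^-4 = 88.3 → laminar (Re < 2300)
f = 64/Re = 0.7248
h_f = f(L/D)V²/(2g) = 0.7248·(106/0.05560)·0.559²/(2·9.81) = 22.01 m
Δp = ρg·h_f = 912.0·9.81·22.01 = 196.9 kPa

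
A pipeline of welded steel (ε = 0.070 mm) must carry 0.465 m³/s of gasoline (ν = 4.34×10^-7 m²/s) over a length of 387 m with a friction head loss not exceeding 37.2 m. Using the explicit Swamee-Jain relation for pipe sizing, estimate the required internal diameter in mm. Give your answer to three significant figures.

Swamee-Jain (Type III): D = 0.66·[ε^1.25·(LQ²/(gh_f))^4.75 + ν·Q^9.4·(L/(gh_f))^5.2]^0.04
LQ²/(gh_f) = 0.2293; L/(gh_f) = 1.060
Term 1 = ε^1.25·(…)^4.75 = 5.87×10^-9; Term 2 = ν·Q^9.4·(…)^5.2 = 4.41×10^-10
D = 0.66·(5.87×10^-9 + 4.41×10^-10)^0.04 = 0.3101 m = 310 mm
Check: V = 6.16 m/s, Re = 4.40×10^6, f = 0.01435, h_f = 34.6 m ≈ 37.2 m ✓

D ≈ 310 mm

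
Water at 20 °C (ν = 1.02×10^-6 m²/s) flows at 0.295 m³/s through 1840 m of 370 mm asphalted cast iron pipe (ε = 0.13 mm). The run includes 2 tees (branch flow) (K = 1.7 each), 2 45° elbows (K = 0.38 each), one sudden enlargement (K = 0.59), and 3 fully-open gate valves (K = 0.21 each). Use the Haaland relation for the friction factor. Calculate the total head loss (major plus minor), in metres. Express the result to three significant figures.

V = 4Q/(πD²) = 2.744 m/s; V²/2g = 0.3837 m
Re = 9.95×10^5, ε/D = 3.51×10^-4 → f = 0.01605 (Haaland)
Major: h_f = f(L/D)·V²/2g = 0.01605·4973·0.3837 = 30.63 m
Minor: ΣK = 5.38; h_m = ΣK·V²/2g = 2.064 m
Total H_L = 30.63 + 2.064 = 32.69 m

H_L ≈ 32.7 m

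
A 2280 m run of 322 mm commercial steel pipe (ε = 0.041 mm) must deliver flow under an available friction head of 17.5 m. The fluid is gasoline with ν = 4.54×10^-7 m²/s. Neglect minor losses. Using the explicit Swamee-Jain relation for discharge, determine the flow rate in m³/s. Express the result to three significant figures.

Swamee-Jain (Type II): Q = -0.965·√(gD⁵h_f/L)·ln[ε/(3.7D) + √(3.17ν²L/(gD³h_f))]
√(gD⁵h_f/L) = √(9.81·0.322⁵·17.5/2280) = 0.01614
ε/(3.7D) = 3.44×10^-5; √(3.17ν²L/(gD³h_f)) = 1.61×10^-5
Q = -0.965·0.01614·ln(5.054×10^-5) = 0.1541 m³/s
Check: V = 1.89 m/s, Re = 1.34×10^6, f = 0.01362, h_f = 17.6 m ≈ 17.5 m ✓

Q ≈ 0.154 m³/s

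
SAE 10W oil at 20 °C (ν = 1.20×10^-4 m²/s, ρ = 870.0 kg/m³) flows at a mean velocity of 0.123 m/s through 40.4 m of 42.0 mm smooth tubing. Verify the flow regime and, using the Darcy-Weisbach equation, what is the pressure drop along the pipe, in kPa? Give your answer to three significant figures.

Δp ≈ 9.41 kPa

Re = VD/ν = 0.123·0.04200/1.20×10^-4 = 43.1 → laminar (Re < 2300)
f = 64/Re = 1.487
h_f = f(L/D)V²/(2g) = 1.487·(40.4/0.04200)·0.123²/(2·9.81) = 1.103 m
Δp = ρg·h_f = 870.0·9.81·1.103 = 9.411 kPa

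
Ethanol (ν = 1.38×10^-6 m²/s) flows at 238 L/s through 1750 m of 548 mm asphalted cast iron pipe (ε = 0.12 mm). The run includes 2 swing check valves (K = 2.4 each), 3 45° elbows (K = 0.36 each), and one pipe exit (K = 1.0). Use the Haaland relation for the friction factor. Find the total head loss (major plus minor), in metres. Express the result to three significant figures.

V = 4Q/(πD²) = 1.009 m/s; V²/2g = 0.05190 m
Re = 4.01×10^5, ε/D = 2.19×10^-4 → f = 0.01576 (Haaland)
Major: h_f = f(L/D)·V²/2g = 0.01576·3193·0.05190 = 2.611 m
Minor: ΣK = 6.88; h_m = ΣK·V²/2g = 0.3571 m
Total H_L = 2.611 + 0.3571 = 2.968 m

H_L ≈ 2.97 m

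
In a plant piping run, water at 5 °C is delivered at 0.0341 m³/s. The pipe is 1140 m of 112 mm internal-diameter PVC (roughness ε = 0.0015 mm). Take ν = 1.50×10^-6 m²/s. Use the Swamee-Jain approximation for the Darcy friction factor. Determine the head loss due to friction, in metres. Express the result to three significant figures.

V = 4Q/(πD²) = 4·0.0341/(π·0.112²) = 3.461 m/s
Re = VD/ν = 3.461·0.112/1.50×10^-6 = 2.58×10^5 → turbulent
ε/D = 0.0015/112 = 1.34×10^-5
Swamee-Jain: f = 0.01493
h_f = f(L/D)V²/(2g) = 0.01493·(1140/0.112)·3.461²/(2·9.81) = 92.78 m

h_f ≈ 92.8 m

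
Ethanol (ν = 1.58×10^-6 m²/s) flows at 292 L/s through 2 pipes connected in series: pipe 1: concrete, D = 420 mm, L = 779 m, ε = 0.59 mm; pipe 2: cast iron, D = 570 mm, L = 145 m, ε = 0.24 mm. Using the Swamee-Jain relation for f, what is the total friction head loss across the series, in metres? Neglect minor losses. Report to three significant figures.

Pipe 1: V = 2.108 m/s, Re = 5.60×10^5, ε/D = 0.00140, f = 0.02190, h_1 = f(L/D)V²/2g = 9.197 m
Pipe 2: V = 1.144 m/s, Re = 4.13×10^5, ε/D = 4.21×10^-4, f = 0.01746, h_2 = f(L/D)V²/2g = 0.2964 m
Series → Q common, losses add: H = Σh = 9.493 m

H ≈ 9.49 m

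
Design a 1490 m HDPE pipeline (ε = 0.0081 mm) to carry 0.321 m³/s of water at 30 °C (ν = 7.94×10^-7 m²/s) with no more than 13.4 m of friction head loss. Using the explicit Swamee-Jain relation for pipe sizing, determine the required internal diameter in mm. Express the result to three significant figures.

Swamee-Jain (Type III): D = 0.66·[ε^1.25·(LQ²/(gh_f))^4.75 + ν·Q^9.4·(L/(gh_f))^5.2]^0.04
LQ²/(gh_f) = 1.168; L/(gh_f) = 11.33
Term 1 = ε^1.25·(…)^4.75 = 9.03×10^-7; Term 2 = ν·Q^9.4·(…)^5.2 = 5.55×10^-6
D = 0.66·(9.03×10^-7 + 5.55×10^-6)^0.04 = 0.4092 m = 409 mm
Check: V = 2.44 m/s, Re = 1.26×10^6, f = 0.01171, h_f = 12.9 m ≈ 13.4 m ✓

D ≈ 409 mm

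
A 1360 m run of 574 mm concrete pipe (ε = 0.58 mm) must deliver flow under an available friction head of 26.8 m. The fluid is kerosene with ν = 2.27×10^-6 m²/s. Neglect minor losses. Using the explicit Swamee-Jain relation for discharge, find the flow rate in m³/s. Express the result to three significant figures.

Q ≈ 0.861 m³/s

Swamee-Jain (Type II): Q = -0.965·√(gD⁵h_f/L)·ln[ε/(3.7D) + √(3.17ν²L/(gD³h_f))]
√(gD⁵h_f/L) = √(9.81·0.574⁵·26.8/1360) = 0.1098
ε/(3.7D) = 2.73×10^-4; √(3.17ν²L/(gD³h_f)) = 2.11×10^-5
Q = -0.965·0.1098·ln(2.942×10^-4) = 0.8612 m³/s
Check: V = 3.33 m/s, Re = 8.42×10^5, f = 0.02014, h_f = 26.9 m ≈ 26.8 m ✓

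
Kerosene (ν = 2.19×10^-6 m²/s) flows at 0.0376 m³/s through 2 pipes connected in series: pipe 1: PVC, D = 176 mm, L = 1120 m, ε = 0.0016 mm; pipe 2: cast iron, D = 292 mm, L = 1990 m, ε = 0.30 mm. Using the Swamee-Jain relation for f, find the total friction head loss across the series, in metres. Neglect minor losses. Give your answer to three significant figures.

Pipe 1: V = 1.546 m/s, Re = 1.24×10^5, ε/D = 9.09×10^-6, f = 0.01714, h_1 = f(L/D)V²/2g = 13.28 m
Pipe 2: V = 0.5615 m/s, Re = 7.49×10^4, ε/D = 0.00103, f = 0.02310, h_2 = f(L/D)V²/2g = 2.530 m
Series → Q common, losses add: H = Σh = 15.81 m

H ≈ 15.8 m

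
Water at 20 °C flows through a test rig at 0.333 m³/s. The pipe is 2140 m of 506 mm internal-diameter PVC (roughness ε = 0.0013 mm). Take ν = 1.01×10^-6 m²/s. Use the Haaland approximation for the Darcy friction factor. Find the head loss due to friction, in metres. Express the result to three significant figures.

h_f ≈ 7.09 m

V = 4Q/(πD²) = 4·0.333/(π·0.506²) = 1.656 m/s
Re = VD/ν = 1.656·0.506/1.01×10^-6 = 8.30×10^5 → turbulent
ε/D = 0.0013/506 = 2.57×10^-6
Haaland: f = 0.01200
h_f = f(L/D)V²/(2g) = 0.01200·(2140/0.506)·1.656²/(2·9.81) = 7.091 m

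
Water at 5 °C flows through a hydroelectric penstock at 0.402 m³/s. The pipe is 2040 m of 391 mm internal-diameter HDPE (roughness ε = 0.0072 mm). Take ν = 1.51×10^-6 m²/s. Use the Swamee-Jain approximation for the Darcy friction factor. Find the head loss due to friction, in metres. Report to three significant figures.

h_f ≈ 36.6 m

V = 4Q/(πD²) = 4·0.402/(π·0.391²) = 3.348 m/s
Re = VD/ν = 3.348·0.391/1.51×10^-6 = 8.67×10^5 → turbulent
ε/D = 0.0072/391 = 1.84×10^-5
Swamee-Jain: f = 0.01230
h_f = f(L/D)V²/(2g) = 0.01230·(2040/0.391)·3.348²/(2·9.81) = 36.65 m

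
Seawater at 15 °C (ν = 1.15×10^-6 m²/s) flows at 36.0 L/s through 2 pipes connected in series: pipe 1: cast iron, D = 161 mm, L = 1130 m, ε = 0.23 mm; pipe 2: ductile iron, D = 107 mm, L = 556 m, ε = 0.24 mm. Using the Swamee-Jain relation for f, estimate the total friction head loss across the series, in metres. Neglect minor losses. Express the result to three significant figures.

Pipe 1: V = 1.768 m/s, Re = 2.48×10^5, ε/D = 0.00143, f = 0.02253, h_1 = f(L/D)V²/2g = 25.20 m
Pipe 2: V = 4.004 m/s, Re = 3.73×10^5, ε/D = 0.00224, f = 0.02473, h_2 = f(L/D)V²/2g = 105.0 m
Series → Q common, losses add: H = Σh = 130.2 m

H ≈ 130 m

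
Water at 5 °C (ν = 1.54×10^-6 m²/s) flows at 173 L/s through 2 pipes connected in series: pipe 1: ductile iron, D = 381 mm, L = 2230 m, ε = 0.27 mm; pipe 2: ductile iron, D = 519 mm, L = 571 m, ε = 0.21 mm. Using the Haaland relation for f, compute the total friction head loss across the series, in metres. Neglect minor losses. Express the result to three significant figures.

H ≈ 13.7 m

Pipe 1: V = 1.517 m/s, Re = 3.75×10^5, ε/D = 7.09×10^-4, f = 0.01899, h_1 = f(L/D)V²/2g = 13.05 m
Pipe 2: V = 0.8178 m/s, Re = 2.76×10^5, ε/D = 4.05×10^-4, f = 0.01761, h_2 = f(L/D)V²/2g = 0.6604 m
Series → Q common, losses add: H = Σh = 13.71 m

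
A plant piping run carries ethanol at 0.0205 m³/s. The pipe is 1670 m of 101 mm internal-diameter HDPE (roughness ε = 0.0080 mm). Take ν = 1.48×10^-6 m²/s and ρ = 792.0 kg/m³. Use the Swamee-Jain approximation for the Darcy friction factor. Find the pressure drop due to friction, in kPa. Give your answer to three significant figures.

Δp ≈ 711 kPa

V = 4Q/(πD²) = 4·0.0205/(π·0.101²) = 2.559 m/s
Re = VD/ν = 2.559·0.101/1.48×10^-6 = 1.75×10^5 → turbulent
ε/D = 0.0080/101 = 7.92×10^-5
Swamee-Jain: f = 0.01659
h_f = f(L/D)V²/(2g) = 0.01659·(1670/0.101)·2.559²/(2·9.81) = 91.55 m
Δp = ρg·h_f = 792.0·9.81·91.55 = 711.3 kPa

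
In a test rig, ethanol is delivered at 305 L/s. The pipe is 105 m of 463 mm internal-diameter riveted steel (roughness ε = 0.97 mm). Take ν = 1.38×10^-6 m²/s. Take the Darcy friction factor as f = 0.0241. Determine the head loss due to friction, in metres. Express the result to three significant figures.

h_f ≈ 0.914 m

V = 4Q/(πD²) = 4·0.305/(π·0.463²) = 1.812 m/s
h_f = f(L/D)V²/(2g) = 0.02410·(105/0.463)·1.812²/(2·9.81) = 0.9142 m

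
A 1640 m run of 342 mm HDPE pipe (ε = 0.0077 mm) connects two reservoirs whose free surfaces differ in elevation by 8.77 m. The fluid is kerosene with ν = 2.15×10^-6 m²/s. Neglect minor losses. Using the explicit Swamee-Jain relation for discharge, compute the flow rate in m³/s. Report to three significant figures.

Swamee-Jain (Type II): Q = -0.965·√(gD⁵h_f/L)·ln[ε/(3.7D) + √(3.17ν²L/(gD³h_f))]
√(gD⁵h_f/L) = √(9.81·0.342⁵·8.77/1640) = 0.01567
ε/(3.7D) = 6.09×10^-6; √(3.17ν²L/(gD³h_f)) = 8.36×10^-5
Q = -0.965·0.01567·ln(8.965×10^-5) = 0.1409 m³/s
Check: V = 1.53 m/s, Re = 2.44×10^5, f = 0.01518, h_f = 8.73 m ≈ 8.77 m ✓

Q ≈ 0.141 m³/s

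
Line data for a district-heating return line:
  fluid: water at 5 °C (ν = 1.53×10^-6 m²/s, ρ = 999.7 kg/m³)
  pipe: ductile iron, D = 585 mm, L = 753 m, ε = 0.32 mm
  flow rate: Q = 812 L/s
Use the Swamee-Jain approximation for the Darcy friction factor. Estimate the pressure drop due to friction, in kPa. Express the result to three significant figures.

V = 4Q/(πD²) = 4·0.812/(π·0.585²) = 3.021 m/s
Re = VD/ν = 3.021·0.585/1.53×10^-6 = 1.16×10^6 → turbulent
ε/D = 0.32/585 = 5.47×10^-4
Swamee-Jain: f = 0.01754
h_f = f(L/D)V²/(2g) = 0.01754·(753/0.585)·3.021²/(2·9.81) = 10.50 m
Δp = ρg·h_f = 999.7·9.81·10.50 = 103.0 kPa

Δp ≈ 103 kPa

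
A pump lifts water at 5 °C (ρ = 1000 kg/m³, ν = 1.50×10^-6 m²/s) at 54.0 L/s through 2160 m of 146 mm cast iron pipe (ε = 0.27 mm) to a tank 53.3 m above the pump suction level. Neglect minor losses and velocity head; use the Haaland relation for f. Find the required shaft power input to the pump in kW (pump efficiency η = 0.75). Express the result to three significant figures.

V = 4Q/(πD²) = 3.226 m/s; Re = 3.14×10^5; ε/D = 0.00185; f = 0.02352
h_f = f(L/D)V²/2g = 184.5 m
Total head H = z + h_f = 53.3 + 184.5 = 237.8 m
P_hyd = ρgQH = 1000·9.81·0.0540·237.8 = 126.0 kW
P_shaft = P_hyd/η = 126.0/0.75 = 168.0 kW

P_shaft ≈ 168 kW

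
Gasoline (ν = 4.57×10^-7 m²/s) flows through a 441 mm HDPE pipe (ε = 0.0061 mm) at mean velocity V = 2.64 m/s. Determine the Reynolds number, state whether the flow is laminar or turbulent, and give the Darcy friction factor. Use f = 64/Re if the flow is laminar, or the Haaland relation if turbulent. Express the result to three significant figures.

Re ≈ 2.55×10^6; turbulent; f ≈ 0.0104

Re = VD/ν = 2.640·0.441/4.57×10^-7 = 2.55×10^6
Re > 4000 → turbulent; ε/D = 1.38×10^-5
Haaland: f = 0.01044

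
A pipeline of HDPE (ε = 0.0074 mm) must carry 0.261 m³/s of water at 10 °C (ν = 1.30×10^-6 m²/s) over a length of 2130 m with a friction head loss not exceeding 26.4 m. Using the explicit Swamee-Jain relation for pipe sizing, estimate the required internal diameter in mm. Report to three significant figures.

D ≈ 360 mm

Swamee-Jain (Type III): D = 0.66·[ε^1.25·(LQ²/(gh_f))^4.75 + ν·Q^9.4·(L/(gh_f))^5.2]^0.04
LQ²/(gh_f) = 0.5603; L/(gh_f) = 8.224
Term 1 = ε^1.25·(…)^4.75 = 2.46×10^-8; Term 2 = ν·Q^9.4·(…)^5.2 = 2.45×10^-7
D = 0.66·(2.46×10^-8 + 2.45×10^-7)^0.04 = 0.3604 m = 360 mm
Check: V = 2.56 m/s, Re = 7.09×10^5, f = 0.01271, h_f = 25.1 m ≈ 26.4 m ✓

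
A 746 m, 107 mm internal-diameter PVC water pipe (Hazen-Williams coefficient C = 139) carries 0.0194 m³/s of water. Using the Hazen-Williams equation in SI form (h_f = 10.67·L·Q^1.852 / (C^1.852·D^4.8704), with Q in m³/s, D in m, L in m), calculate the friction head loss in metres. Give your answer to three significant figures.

h_f = 10.67·746·0.0194^1.852 / (139^1.852·0.107^4.8704) = 30.78 m

h_f ≈ 30.8 m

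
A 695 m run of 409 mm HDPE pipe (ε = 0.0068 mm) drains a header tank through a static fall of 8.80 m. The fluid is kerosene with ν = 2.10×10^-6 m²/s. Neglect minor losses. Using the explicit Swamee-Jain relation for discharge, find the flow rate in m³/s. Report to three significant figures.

Q ≈ 0.364 m³/s

Swamee-Jain (Type II): Q = -0.965·√(gD⁵h_f/L)·ln[ε/(3.7D) + √(3.17ν²L/(gD³h_f))]
√(gD⁵h_f/L) = √(9.81·0.409⁵·8.80/695) = 0.03770
ε/(3.7D) = 4.49×10^-6; √(3.17ν²L/(gD³h_f)) = 4.06×10^-5
Q = -0.965·0.03770·ln(4.505×10^-5) = 0.3641 m³/s
Check: V = 2.77 m/s, Re = 5.40×10^5, f = 0.01319, h_f = 8.77 m ≈ 8.80 m ✓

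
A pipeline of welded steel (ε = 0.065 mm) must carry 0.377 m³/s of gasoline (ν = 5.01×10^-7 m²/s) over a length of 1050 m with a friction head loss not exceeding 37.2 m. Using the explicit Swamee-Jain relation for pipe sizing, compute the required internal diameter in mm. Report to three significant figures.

D ≈ 346 mm

Swamee-Jain (Type III): D = 0.66·[ε^1.25·(LQ²/(gh_f))^4.75 + ν·Q^9.4·(L/(gh_f))^5.2]^0.04
LQ²/(gh_f) = 0.4089; L/(gh_f) = 2.877
Term 1 = ε^1.25·(…)^4.75 = 8.35×10^-8; Term 2 = ν·Q^9.4·(…)^5.2 = 1.27×10^-8
D = 0.66·(8.35×10^-8 + 1.27×10^-8)^0.04 = 0.3458 m = 346 mm
Check: V = 4.01 m/s, Re = 2.77×10^6, f = 0.01402, h_f = 35.0 m ≈ 37.2 m ✓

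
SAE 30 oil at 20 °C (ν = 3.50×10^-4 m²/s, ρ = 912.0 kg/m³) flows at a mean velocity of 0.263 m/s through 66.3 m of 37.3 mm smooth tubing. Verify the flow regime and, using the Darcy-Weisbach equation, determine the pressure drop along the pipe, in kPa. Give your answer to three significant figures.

Re = VD/ν = 0.263·0.03730/3.50×10^-4 = 28.0 → laminar (Re < 2300)
f = 64/Re = 2.283
h_f = f(L/D)V²/(2g) = 2.283·(66.3/0.03730)·0.263²/(2·9.81) = 14.31 m
Δp = ρg·h_f = 912.0·9.81·14.31 = 128.0 kPa

Δp ≈ 128 kPa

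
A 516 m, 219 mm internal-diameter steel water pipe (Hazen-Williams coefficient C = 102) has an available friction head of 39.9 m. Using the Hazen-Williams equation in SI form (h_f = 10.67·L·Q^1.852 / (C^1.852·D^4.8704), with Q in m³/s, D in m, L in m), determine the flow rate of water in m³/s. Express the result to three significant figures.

Rearranging: Q = [h_f·C^1.852·D^4.8704 / (10.67·L)]^(1/1.852)
Q = [39.9·102^1.852·0.219^4.8704 / (10.67·516)]^0.540 = 0.1314 m³/s

Q ≈ 0.131 m³/s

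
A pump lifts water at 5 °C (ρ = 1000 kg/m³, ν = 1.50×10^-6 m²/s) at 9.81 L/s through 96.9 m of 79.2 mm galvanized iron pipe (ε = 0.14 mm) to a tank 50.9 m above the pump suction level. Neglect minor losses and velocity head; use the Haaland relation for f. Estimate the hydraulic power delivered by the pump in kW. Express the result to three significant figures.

V = 4Q/(πD²) = 1.991 m/s; Re = 1.05×10^5; ε/D = 0.00177; f = 0.02427
h_f = f(L/D)V²/2g = 6.001 m
Total head H = z + h_f = 50.9 + 6.001 = 56.90 m
P_hyd = ρgQH = 1000·9.81·0.00981·56.90 = 5.476 kW

P_hyd ≈ 5.48 kW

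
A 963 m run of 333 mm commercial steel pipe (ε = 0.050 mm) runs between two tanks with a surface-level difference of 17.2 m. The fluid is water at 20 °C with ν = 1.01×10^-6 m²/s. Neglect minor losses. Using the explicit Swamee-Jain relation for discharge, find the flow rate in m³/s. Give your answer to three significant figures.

Q ≈ 0.250 m³/s

Swamee-Jain (Type II): Q = -0.965·√(gD⁵h_f/L)·ln[ε/(3.7D) + √(3.17ν²L/(gD³h_f))]
√(gD⁵h_f/L) = √(9.81·0.333⁵·17.2/963) = 0.02679
ε/(3.7D) = 4.06×10^-5; √(3.17ν²L/(gD³h_f)) = 2.24×10^-5
Q = -0.965·0.02679·ln(6.294×10^-5) = 0.2500 m³/s
Check: V = 2.87 m/s, Re = 9.47×10^5, f = 0.01424, h_f = 17.3 m ≈ 17.2 m ✓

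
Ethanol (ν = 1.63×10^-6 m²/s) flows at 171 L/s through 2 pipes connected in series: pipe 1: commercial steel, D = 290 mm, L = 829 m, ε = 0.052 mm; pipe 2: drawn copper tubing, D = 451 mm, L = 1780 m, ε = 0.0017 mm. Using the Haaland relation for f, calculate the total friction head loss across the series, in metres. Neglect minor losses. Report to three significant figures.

H ≈ 18.2 m

Pipe 1: V = 2.589 m/s, Re = 4.61×10^5, ε/D = 1.79×10^-4, f = 0.01520, h_1 = f(L/D)V²/2g = 14.85 m
Pipe 2: V = 1.070 m/s, Re = 2.96×10^5, ε/D = 3.77×10^-6, f = 0.01441, h_2 = f(L/D)V²/2g = 3.321 m
Series → Q common, losses add: H = Σh = 18.17 m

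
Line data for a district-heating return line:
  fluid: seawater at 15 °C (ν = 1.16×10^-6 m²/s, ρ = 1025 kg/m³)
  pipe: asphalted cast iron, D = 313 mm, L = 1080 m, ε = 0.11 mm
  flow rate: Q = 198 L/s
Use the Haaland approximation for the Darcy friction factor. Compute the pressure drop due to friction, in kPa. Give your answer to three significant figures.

Δp ≈ 191 kPa

V = 4Q/(πD²) = 4·0.198/(π·0.313²) = 2.573 m/s
Re = VD/ν = 2.573·0.313/1.16×10^-6 = 6.94×10^5 → turbulent
ε/D = 0.11/313 = 3.51×10^-4
Haaland: f = 0.01628
h_f = f(L/D)V²/(2g) = 0.01628·(1080/0.313)·2.573²/(2·9.81) = 18.96 m
Δp = ρg·h_f = 1025·9.81·18.96 = 190.6 kPa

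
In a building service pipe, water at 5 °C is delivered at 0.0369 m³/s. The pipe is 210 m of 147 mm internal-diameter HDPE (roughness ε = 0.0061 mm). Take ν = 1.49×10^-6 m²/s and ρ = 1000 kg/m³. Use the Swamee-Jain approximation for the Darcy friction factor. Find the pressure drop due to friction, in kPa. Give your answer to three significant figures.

V = 4Q/(πD²) = 4·0.0369/(π·0.147²) = 2.174 m/s
Re = VD/ν = 2.174·0.147/1.49×10^-6 = 2.15×10^5 → turbulent
ε/D = 0.0061/147 = 4.15×10^-5
Swamee-Jain: f = 0.01571
h_f = f(L/D)V²/(2g) = 0.01571·(210/0.147)·2.174²/(2·9.81) = 5.408 m
Δp = ρg·h_f = 1000·9.81·5.408 = 53.05 kPa

Δp ≈ 53.0 kPa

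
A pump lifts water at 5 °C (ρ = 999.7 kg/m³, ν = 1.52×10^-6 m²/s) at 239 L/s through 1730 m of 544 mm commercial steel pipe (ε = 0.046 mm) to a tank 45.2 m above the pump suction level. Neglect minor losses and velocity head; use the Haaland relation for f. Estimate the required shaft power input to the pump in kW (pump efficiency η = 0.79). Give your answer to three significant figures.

V = 4Q/(πD²) = 1.028 m/s; Re = 3.68×10^5; ε/D = 8.46×10^-5; f = 0.01466
h_f = f(L/D)V²/2g = 2.513 m
Total head H = z + h_f = 45.2 + 2.513 = 47.71 m
P_hyd = ρgQH = 999.7·9.81·0.239·47.71 = 111.8 kW
P_shaft = P_hyd/η = 111.8/0.79 = 141.6 kW

P_shaft ≈ 142 kW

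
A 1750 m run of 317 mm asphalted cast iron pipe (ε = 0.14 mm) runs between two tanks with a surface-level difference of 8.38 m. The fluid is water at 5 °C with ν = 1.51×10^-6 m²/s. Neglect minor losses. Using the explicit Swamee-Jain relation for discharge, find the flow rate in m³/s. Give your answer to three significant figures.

Q ≈ 0.101 m³/s

Swamee-Jain (Type II): Q = -0.965·√(gD⁵h_f/L)·ln[ε/(3.7D) + √(3.17ν²L/(gD³h_f))]
√(gD⁵h_f/L) = √(9.81·0.317⁵·8.38/1750) = 0.01226
ε/(3.7D) = 1.19×10^-4; √(3.17ν²L/(gD³h_f)) = 6.95×10^-5
Q = -0.965·0.01226·ln(1.889×10^-4) = 0.1015 m³/s
Check: V = 1.29 m/s, Re = 2.70×10^5, f = 0.01813, h_f = 8.43 m ≈ 8.38 m ✓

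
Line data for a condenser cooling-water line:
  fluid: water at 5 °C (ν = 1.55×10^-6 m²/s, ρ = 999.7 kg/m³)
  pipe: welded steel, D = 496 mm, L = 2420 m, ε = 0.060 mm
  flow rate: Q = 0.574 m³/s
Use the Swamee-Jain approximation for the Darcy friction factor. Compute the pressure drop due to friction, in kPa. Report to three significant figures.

Δp ≈ 298 kPa

V = 4Q/(πD²) = 4·0.574/(π·0.496²) = 2.971 m/s
Re = VD/ν = 2.971·0.496/1.55×10^-6 = 9.51×10^5 → turbulent
ε/D = 0.060/496 = 1.21×10^-4
Swamee-Jain: f = 0.01386
h_f = f(L/D)V²/(2g) = 0.01386·(2420/0.496)·2.971²/(2·9.81) = 30.42 m
Δp = ρg·h_f = 999.7·9.81·30.42 = 298.3 kPa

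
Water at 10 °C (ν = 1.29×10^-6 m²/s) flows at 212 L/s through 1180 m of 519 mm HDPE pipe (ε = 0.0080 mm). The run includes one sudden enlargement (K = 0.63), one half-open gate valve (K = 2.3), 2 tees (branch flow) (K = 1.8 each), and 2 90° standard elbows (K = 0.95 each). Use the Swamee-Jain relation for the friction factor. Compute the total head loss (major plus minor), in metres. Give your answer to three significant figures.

H_L ≈ 2.04 m

V = 4Q/(πD²) = 1.002 m/s; V²/2g = 0.05118 m
Re = 4.03×10^5, ε/D = 1.54×10^-5 → f = 0.01383 (Swamee-Jain)
Major: h_f = f(L/D)·V²/2g = 0.01383·2274·0.05118 = 1.609 m
Minor: ΣK = 8.43; h_m = ΣK·V²/2g = 0.4315 m
Total H_L = 1.609 + 0.4315 = 2.040 m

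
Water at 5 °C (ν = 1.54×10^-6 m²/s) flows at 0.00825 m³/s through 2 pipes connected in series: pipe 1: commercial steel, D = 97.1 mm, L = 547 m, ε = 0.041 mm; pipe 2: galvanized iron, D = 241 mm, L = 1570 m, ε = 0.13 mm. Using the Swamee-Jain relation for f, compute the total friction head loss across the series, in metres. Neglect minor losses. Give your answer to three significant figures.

H ≈ 7.81 m

Pipe 1: V = 1.114 m/s, Re = 7.02×10^4, ε/D = 4.22×10^-4, f = 0.02113, h_1 = f(L/D)V²/2g = 7.532 m
Pipe 2: V = 0.1809 m/s, Re = 2.83×10^4, ε/D = 5.39×10^-4, f = 0.02523, h_2 = f(L/D)V²/2g = 0.2740 m
Series → Q common, losses add: H = Σh = 7.806 m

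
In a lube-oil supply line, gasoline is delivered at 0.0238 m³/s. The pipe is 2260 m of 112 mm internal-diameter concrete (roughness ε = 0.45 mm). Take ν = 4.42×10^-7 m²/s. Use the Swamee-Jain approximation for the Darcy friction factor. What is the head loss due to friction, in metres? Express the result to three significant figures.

V = 4Q/(πD²) = 4·0.0238/(π·0.112²) = 2.416 m/s
Re = VD/ν = 2.416·0.112/4.42×10^-7 = 6.12×10^5 → turbulent
ε/D = 0.45/112 = 0.00402
Swamee-Jain: f = 0.02872
h_f = f(L/D)V²/(2g) = 0.02872·(2260/0.112)·2.416²/(2·9.81) = 172.4 m

h_f ≈ 172 m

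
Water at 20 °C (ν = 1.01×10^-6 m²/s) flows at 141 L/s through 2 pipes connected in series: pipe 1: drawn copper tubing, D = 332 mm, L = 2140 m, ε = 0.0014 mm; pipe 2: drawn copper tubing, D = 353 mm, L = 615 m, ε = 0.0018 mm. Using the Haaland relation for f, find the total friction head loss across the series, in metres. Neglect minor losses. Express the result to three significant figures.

H ≈ 13.7 m

Pipe 1: V = 1.629 m/s, Re = 5.35×10^5, ε/D = 4.22×10^-6, f = 0.01295, h_1 = f(L/D)V²/2g = 11.29 m
Pipe 2: V = 1.441 m/s, Re = 5.04×10^5, ε/D = 5.10×10^-6, f = 0.01310, h_2 = f(L/D)V²/2g = 2.415 m
Series → Q common, losses add: H = Σh = 13.70 m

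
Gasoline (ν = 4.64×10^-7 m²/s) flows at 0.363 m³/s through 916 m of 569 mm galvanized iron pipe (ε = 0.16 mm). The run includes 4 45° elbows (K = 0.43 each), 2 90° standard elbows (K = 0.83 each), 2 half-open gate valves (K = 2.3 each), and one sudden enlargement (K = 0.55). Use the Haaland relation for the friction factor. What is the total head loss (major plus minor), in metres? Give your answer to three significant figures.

V = 4Q/(πD²) = 1.428 m/s; V²/2g = 0.1039 m
Re = 1.75×10^6, ε/D = 2.81×10^-4 → f = 0.01516 (Haaland)
Major: h_f = f(L/D)·V²/2g = 0.01516·1610·0.1039 = 2.534 m
Minor: ΣK = 8.53; h_m = ΣK·V²/2g = 0.8860 m
Total H_L = 2.534 + 0.8860 = 3.420 m

H_L ≈ 3.42 m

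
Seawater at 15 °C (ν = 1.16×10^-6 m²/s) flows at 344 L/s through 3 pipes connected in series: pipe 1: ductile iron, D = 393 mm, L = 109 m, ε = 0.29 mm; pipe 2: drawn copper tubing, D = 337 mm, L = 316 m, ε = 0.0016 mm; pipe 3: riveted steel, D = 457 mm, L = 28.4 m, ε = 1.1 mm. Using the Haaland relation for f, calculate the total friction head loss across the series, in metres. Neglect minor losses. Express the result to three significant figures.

H ≈ 10.6 m

Pipe 1: V = 2.836 m/s, Re = 9.61×10^5, ε/D = 7.38×10^-4, f = 0.01864, h_1 = f(L/D)V²/2g = 2.119 m
Pipe 2: V = 3.857 m/s, Re = 1.12×10^6, ε/D = 4.75×10^-6, f = 0.01146, h_2 = f(L/D)V²/2g = 8.143 m
Pipe 3: V = 2.097 m/s, Re = 8.26×10^5, ε/D = 0.00241, f = 0.02484, h_3 = f(L/D)V²/2g = 0.3460 m
Series → Q common, losses add: H = Σh = 10.61 m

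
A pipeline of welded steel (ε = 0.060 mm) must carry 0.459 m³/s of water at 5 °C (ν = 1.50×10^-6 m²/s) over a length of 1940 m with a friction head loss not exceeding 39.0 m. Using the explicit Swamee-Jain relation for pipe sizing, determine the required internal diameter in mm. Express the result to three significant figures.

Swamee-Jain (Type III): D = 0.66·[ε^1.25·(LQ²/(gh_f))^4.75 + ν·Q^9.4·(L/(gh_f))^5.2]^0.04
LQ²/(gh_f) = 1.068; L/(gh_f) = 5.071
Term 1 = ε^1.25·(…)^4.75 = 7.23×10^-6; Term 2 = ν·Q^9.4·(…)^5.2 = 4.61×10^-6
D = 0.66·(7.23×10^-6 + 4.61×10^-6)^0.04 = 0.4192 m = 419 mm
Check: V = 3.32 m/s, Re = 9.29×10^5, f = 0.01417, h_f = 37.0 m ≈ 39.0 m ✓

D ≈ 419 mm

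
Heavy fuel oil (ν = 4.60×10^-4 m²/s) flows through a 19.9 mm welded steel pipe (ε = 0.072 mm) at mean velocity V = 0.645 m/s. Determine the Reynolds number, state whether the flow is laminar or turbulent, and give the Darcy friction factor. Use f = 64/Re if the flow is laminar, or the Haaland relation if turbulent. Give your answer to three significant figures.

Re = VD/ν = 0.6450·0.0199/4.60×10^-4 = 27.9
Re < 2300 → laminar → f = 64/Re = 2.294

Re ≈ 27.9; laminar; f = 64/Re ≈ 2.29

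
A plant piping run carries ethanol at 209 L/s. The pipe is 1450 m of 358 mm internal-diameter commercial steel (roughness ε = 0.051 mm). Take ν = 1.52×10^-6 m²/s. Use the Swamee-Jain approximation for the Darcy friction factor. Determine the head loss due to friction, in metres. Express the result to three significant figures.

h_f ≈ 13.3 m

V = 4Q/(πD²) = 4·0.209/(π·0.358²) = 2.076 m/s
Re = VD/ν = 2.076·0.358/1.52×10^-6 = 4.89×10^5 → turbulent
ε/D = 0.051/358 = 1.42×10^-4
Swamee-Jain: f = 0.01497
h_f = f(L/D)V²/(2g) = 0.01497·(1450/0.358)·2.076²/(2·9.81) = 13.33 m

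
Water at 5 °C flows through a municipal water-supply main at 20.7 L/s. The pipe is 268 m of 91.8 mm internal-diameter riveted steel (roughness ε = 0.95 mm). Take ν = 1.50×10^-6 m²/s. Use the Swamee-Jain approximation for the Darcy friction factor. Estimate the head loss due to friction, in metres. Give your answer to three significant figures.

V = 4Q/(πD²) = 4·0.0207/(π·0.0918²) = 3.127 m/s
Re = VD/ν = 3.127·0.0918/1.50×10^-6 = 1.91×10^5 → turbulent
ε/D = 0.95/91.8 = 0.0103
Swamee-Jain: f = 0.03881
h_f = f(L/D)V²/(2g) = 0.03881·(268/0.0918)·3.127²/(2·9.81) = 56.49 m

h_f ≈ 56.5 m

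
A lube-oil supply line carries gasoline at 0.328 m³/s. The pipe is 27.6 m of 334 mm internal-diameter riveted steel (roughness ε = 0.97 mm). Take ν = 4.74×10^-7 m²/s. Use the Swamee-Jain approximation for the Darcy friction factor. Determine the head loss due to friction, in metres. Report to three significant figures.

h_f ≈ 1.54 m

V = 4Q/(πD²) = 4·0.328/(π·0.334²) = 3.744 m/s
Re = VD/ν = 3.744·0.334/4.74×10^-7 = 2.64×10^6 → turbulent
ε/D = 0.97/334 = 0.00290
Swamee-Jain: f = 0.02602
h_f = f(L/D)V²/(2g) = 0.02602·(27.6/0.334)·3.744²/(2·9.81) = 1.536 m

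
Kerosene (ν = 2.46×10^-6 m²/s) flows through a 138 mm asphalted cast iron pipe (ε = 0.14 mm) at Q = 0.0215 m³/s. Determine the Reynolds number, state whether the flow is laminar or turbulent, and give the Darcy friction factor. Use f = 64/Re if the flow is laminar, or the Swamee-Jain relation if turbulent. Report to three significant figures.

V = 4Q/(πD²) = 1.437 m/s
Re = VD/ν = 1.437·0.138/2.46×10^-6 = 8.06×10^4
Re > 4000 → turbulent; ε/D = 0.00101
Swamee-Jain: f = 0.02288

Re ≈ 8.06×10^4; turbulent; f ≈ 0.0229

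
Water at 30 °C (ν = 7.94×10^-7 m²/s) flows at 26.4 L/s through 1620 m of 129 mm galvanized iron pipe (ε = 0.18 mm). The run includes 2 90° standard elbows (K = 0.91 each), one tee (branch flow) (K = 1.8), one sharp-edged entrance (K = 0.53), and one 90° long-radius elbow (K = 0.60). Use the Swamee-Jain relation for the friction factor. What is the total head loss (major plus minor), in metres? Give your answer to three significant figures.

H_L ≈ 58.9 m

V = 4Q/(πD²) = 2.020 m/s; V²/2g = 0.2080 m
Re = 3.28×10^5, ε/D = 0.00140 → f = 0.02218 (Swamee-Jain)
Major: h_f = f(L/D)·V²/2g = 0.02218·12558·0.2080 = 57.93 m
Minor: ΣK = 4.75; h_m = ΣK·V²/2g = 0.9878 m
Total H_L = 57.93 + 0.9878 = 58.92 m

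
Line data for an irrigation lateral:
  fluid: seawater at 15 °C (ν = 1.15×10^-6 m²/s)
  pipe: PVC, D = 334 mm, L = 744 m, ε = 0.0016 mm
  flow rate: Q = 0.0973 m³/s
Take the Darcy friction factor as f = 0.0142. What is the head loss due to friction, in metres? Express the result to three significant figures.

V = 4Q/(πD²) = 4·0.0973/(π·0.334²) = 1.111 m/s
h_f = f(L/D)V²/(2g) = 0.01420·(744/0.334)·1.111²/(2·9.81) = 1.988 m

h_f ≈ 1.99 m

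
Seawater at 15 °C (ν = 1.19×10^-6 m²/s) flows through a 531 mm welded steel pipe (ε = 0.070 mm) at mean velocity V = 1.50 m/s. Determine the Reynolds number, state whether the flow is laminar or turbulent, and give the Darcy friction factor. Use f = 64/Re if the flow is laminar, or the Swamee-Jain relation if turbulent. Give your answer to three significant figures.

Re ≈ 6.69×10^5; turbulent; f ≈ 0.0144

Re = VD/ν = 1.500·0.531/1.19×10^-6 = 6.69×10^5
Re > 4000 → turbulent; ε/D = 1.32×10^-4
Swamee-Jain: f = 0.01441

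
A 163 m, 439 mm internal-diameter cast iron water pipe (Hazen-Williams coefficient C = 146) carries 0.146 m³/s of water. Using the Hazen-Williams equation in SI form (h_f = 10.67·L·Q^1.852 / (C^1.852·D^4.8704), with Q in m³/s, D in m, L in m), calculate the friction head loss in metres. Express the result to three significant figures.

h_f ≈ 0.266 m

h_f = 10.67·163·0.146^1.852 / (146^1.852·0.439^4.8704) = 0.2665 m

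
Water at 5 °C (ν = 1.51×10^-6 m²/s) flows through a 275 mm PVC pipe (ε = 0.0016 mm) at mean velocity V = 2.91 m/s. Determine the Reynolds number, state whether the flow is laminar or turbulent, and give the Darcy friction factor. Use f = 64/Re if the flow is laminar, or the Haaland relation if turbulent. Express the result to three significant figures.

Re = VD/ν = 2.910·0.275/1.51×10^-6 = 5.30×10^5
Re > 4000 → turbulent; ε/D = 5.82×10^-6
Haaland: f = 0.01299

Re ≈ 5.30×10^5; turbulent; f ≈ 0.0130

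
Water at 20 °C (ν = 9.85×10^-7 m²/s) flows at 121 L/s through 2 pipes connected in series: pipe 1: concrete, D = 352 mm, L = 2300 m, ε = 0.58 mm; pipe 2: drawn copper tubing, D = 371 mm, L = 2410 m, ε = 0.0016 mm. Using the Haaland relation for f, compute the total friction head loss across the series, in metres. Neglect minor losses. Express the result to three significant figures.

Pipe 1: V = 1.243 m/s, Re = 4.44×10^5, ε/D = 0.00165, f = 0.02272, h_1 = f(L/D)V²/2g = 11.70 m
Pipe 2: V = 1.119 m/s, Re = 4.22×10^5, ε/D = 4.31×10^-6, f = 0.01351, h_2 = f(L/D)V²/2g = 5.605 m
Series → Q common, losses add: H = Σh = 17.30 m

H ≈ 17.3 m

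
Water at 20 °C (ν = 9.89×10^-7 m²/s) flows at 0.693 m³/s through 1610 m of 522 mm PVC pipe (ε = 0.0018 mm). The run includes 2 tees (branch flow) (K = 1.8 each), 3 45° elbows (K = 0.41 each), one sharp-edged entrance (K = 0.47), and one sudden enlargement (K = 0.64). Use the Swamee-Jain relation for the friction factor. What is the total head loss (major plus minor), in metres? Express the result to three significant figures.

H_L ≈ 20.9 m

V = 4Q/(πD²) = 3.238 m/s; V²/2g = 0.5344 m
Re = 1.71×10^6, ε/D = 3.45×10^-6 → f = 0.01075 (Swamee-Jain)
Major: h_f = f(L/D)·V²/2g = 0.01075·3084·0.5344 = 17.72 m
Minor: ΣK = 5.94; h_m = ΣK·V²/2g = 3.175 m
Total H_L = 17.72 + 3.175 = 20.89 m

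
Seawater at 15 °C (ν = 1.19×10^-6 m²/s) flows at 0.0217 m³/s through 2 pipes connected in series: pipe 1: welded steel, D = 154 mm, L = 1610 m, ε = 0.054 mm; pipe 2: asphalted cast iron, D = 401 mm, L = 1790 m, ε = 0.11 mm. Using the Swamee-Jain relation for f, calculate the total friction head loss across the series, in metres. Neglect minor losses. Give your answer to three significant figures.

Pipe 1: V = 1.165 m/s, Re = 1.51×10^5, ε/D = 3.51×10^-4, f = 0.01869, h_1 = f(L/D)V²/2g = 13.52 m
Pipe 2: V = 0.1718 m/s, Re = 5.79×10^4, ε/D = 2.74×10^-4, f = 0.02124, h_2 = f(L/D)V²/2g = 0.1427 m
Series → Q common, losses add: H = Σh = 13.66 m

H ≈ 13.7 m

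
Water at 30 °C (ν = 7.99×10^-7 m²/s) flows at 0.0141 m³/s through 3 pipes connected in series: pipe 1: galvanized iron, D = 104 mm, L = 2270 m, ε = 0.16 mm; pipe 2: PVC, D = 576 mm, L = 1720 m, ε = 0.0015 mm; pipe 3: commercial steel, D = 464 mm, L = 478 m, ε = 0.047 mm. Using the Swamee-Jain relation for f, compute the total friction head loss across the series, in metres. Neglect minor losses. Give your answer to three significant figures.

H ≈ 70.6 m

Pipe 1: V = 1.660 m/s, Re = 2.16×10^5, ε/D = 0.00154, f = 0.02302, h_1 = f(L/D)V²/2g = 70.56 m
Pipe 2: V = 0.05411 m/s, Re = 3.90×10^4, ε/D = 2.60×10^-6, f = 0.02198, h_2 = f(L/D)V²/2g = 0.009796 m
Pipe 3: V = 0.08339 m/s, Re = 4.84×10^4, ε/D = 1.01×10^-4, f = 0.02131, h_3 = f(L/D)V²/2g = 0.007781 m
Series → Q common, losses add: H = Σh = 70.58 m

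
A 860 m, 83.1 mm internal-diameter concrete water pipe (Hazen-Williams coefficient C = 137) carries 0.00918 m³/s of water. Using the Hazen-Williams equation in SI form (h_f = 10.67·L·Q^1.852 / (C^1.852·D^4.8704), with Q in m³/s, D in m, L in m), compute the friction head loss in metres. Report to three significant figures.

h_f = 10.67·860·0.00918^1.852 / (137^1.852·0.0831^4.8704) = 31.23 m

h_f ≈ 31.2 m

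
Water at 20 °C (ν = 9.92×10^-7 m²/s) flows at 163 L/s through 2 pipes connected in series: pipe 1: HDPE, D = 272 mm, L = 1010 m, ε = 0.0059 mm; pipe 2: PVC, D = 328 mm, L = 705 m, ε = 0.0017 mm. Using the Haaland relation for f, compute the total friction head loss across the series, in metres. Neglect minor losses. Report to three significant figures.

Pipe 1: V = 2.805 m/s, Re = 7.69×10^5, ε/D = 2.17×10^-5, f = 0.01246, h_1 = f(L/D)V²/2g = 18.55 m
Pipe 2: V = 1.929 m/s, Re = 6.38×10^5, ε/D = 5.18×10^-6, f = 0.01258, h_2 = f(L/D)V²/2g = 5.128 m
Series → Q common, losses add: H = Σh = 23.68 m

H ≈ 23.7 m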